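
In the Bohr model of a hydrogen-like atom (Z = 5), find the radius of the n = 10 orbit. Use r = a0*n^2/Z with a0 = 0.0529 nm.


r = a0 * n^2 / Z
= 0.0529 * 10^2 / 5
= 0.0529 * 100 / 5
= 1.058 nm

1.058


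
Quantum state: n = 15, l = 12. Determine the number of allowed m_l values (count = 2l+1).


m_l ranges from -l to +l in integer steps
So m_l goes from -12 to +12
Count = 2l + 1 = 2*12 + 1
= 25

25


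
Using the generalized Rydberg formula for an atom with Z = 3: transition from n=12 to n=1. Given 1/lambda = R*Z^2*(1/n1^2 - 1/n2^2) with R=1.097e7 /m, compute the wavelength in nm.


1/lambda = R * Z^2 * (1/n1^2 - 1/n2^2)
= 1.097e7 * 3^2 * (1/1^2 - 1/12^2)
= 1.097e7 * 9 * (1.0 - 0.006944)
= 9.8044e+07 /m
lambda = 1 / 9.8044e+07
= 10.1995 nm

10.1995


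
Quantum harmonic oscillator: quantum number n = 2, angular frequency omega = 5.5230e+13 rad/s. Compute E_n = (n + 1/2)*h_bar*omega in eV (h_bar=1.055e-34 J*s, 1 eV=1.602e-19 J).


E = (n + 1/2) * h_bar * omega
= (2 + 0.5) * 1.055e-34 * 5.5230e+13
= 2.5 * 5.8268e-21
= 1.4567e-20 J
= 0.0909 eV

0.0909


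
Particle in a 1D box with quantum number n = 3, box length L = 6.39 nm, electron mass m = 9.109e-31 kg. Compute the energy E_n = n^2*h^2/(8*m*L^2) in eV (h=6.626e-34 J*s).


E = n^2 * h^2 / (8 * m * L^2)
= 3^2 * (6.626e-34)^2 / (8 * 9.109e-31 * (6.39e-9)^2)
= 9 * 4.3904e-67 / (8 * 9.109e-31 * 4.0832e-17)
= 1.3280e-20 J
= 0.0829 eV

0.0829


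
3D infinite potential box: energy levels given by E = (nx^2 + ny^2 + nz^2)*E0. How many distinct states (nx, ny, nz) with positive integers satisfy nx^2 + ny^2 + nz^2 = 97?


Enumerate all (nx, ny, nz) with nx^2 + ny^2 + nz^2 = 97:
(5,6,6)
(6,5,6)
(6,6,5)
Total degeneracy = 3

3


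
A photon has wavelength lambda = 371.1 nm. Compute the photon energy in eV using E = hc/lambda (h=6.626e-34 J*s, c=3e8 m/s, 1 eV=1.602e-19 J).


E = hc / lambda
= (6.626e-34)(3e8) / (371.1e-9)
= 1.9878e-25 / 3.7110e-07
= 5.3565e-19 J
Converting to eV: 5.3565e-19 / 1.602e-19
= 3.3436 eV

3.3436


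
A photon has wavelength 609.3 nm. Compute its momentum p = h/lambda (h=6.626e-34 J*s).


p = h / lambda
= 6.626e-34 / (609.3e-9)
= 6.626e-34 / 6.0930e-07
= 1.0875e-27 kg*m/s

1.0875e-27


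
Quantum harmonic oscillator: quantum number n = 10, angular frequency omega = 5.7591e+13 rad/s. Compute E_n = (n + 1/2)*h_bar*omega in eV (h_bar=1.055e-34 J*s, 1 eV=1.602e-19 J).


E = (n + 1/2) * h_bar * omega
= (10 + 0.5) * 1.055e-34 * 5.7591e+13
= 10.5 * 6.0759e-21
= 6.3796e-20 J
= 0.3982 eV

0.3982


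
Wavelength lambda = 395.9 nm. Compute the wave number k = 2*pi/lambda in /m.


k = 2 * pi / lambda
= 6.2832 / (395.9e-9)
= 6.2832 / 3.9590e-07
= 1.5871e+07 /m

1.5871e+07


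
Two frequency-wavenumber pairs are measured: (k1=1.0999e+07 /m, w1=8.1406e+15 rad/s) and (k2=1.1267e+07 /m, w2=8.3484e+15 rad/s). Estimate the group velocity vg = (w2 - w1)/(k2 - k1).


vg = (w2 - w1) / (k2 - k1)
= (8.3484e+15 - 8.1406e+15) / (1.1267e+07 - 1.0999e+07)
= 2.0780e+14 / 2.6800e+05
= 7.7537e+08 m/s

7.7537e+08


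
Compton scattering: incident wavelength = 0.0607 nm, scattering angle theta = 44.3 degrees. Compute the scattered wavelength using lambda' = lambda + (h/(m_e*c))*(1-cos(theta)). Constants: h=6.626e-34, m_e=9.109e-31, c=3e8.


Compton wavelength: h/(m_e*c) = 2.4247e-12 m
d_lambda = 2.4247e-12 * (1 - cos(44.3 deg))
= 2.4247e-12 * 0.284307
= 6.8936e-13 m = 0.000689 nm
lambda' = 0.0607 + 0.000689
= 0.061389 nm

0.061389


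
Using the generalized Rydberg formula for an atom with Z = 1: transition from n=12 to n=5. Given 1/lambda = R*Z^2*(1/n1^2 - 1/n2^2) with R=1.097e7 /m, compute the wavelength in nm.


1/lambda = R * Z^2 * (1/n1^2 - 1/n2^2)
= 1.097e7 * 1^2 * (1/5^2 - 1/12^2)
= 1.097e7 * 1 * (0.04 - 0.006944)
= 3.6262e+05 /m
lambda = 1 / 3.6262e+05
= 2757.712 nm

2757.712


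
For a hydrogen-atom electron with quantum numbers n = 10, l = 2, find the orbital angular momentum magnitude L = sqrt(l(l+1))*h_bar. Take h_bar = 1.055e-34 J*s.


L = sqrt(l*(l+1)) * h_bar
= sqrt(2 * 3) * 1.055e-34
= sqrt(6) * 1.055e-34
= 2.4495 * 1.055e-34
= 2.5842e-34 J*s

2.5842e-34


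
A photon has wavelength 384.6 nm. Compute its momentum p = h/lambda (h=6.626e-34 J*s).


p = h / lambda
= 6.626e-34 / (384.6e-9)
= 6.626e-34 / 3.8460e-07
= 1.7228e-27 kg*m/s

1.7228e-27


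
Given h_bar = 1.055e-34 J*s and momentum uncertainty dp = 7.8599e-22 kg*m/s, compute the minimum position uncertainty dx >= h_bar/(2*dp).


dx = h_bar / (2 * dp)
= 1.055e-34 / (2 * 7.8599e-22)
= 1.055e-34 / 1.5720e-21
= 6.7113e-14 m

6.7113e-14


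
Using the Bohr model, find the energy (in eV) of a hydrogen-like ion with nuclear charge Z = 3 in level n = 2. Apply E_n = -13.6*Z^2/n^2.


E_n = -13.6 * Z^2 / n^2
= -13.6 * 3^2 / 2^2
= -13.6 * 9 / 4
= -30.6 eV

-30.6


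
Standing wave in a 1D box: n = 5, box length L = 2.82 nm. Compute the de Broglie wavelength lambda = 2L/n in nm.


lambda = 2L / n
= 2 * 2.82 / 5
= 5.64 / 5
= 1.128 nm

1.128


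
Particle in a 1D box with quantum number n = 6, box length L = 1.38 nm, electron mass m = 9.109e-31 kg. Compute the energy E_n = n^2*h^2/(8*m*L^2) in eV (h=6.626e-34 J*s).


E = n^2 * h^2 / (8 * m * L^2)
= 6^2 * (6.626e-34)^2 / (8 * 9.109e-31 * (1.38e-9)^2)
= 36 * 4.3904e-67 / (8 * 9.109e-31 * 1.9044e-18)
= 1.1389e-18 J
= 7.1093 eV

7.1093


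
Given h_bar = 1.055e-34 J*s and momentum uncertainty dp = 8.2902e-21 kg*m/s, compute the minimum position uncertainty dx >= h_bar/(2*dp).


dx = h_bar / (2 * dp)
= 1.055e-34 / (2 * 8.2902e-21)
= 1.055e-34 / 1.6580e-20
= 6.3629e-15 m

6.3629e-15


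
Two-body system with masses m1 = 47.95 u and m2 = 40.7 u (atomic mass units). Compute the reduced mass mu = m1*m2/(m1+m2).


mu = m1 * m2 / (m1 + m2)
= 47.95 * 40.7 / (47.95 + 40.7)
= 1951.565 / 88.65
= 22.0143 u

22.0143


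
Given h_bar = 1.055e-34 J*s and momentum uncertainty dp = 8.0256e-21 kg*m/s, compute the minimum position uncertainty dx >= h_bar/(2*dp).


dx = h_bar / (2 * dp)
= 1.055e-34 / (2 * 8.0256e-21)
= 1.055e-34 / 1.6051e-20
= 6.5727e-15 m

6.5727e-15


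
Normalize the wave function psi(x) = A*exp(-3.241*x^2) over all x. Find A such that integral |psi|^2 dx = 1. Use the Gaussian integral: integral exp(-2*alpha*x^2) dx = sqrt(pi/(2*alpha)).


integral |psi|^2 dx = A^2 * sqrt(pi/(2*alpha)) = 1
A^2 = sqrt(2*alpha/pi)
= sqrt(2 * 3.241 / pi)
= 1.436414
A = sqrt(1.436414)
= 1.1985

1.1985


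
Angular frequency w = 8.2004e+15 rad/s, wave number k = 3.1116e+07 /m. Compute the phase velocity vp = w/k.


vp = w / k
= 8.2004e+15 / 3.1116e+07
= 2.6354e+08 m/s

2.6354e+08


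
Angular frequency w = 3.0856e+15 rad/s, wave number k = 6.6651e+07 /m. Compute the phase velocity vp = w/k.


vp = w / k
= 3.0856e+15 / 6.6651e+07
= 4.6295e+07 m/s

4.6295e+07


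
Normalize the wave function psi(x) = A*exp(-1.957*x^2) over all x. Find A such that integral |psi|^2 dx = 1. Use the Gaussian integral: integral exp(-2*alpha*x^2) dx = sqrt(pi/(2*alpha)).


integral |psi|^2 dx = A^2 * sqrt(pi/(2*alpha)) = 1
A^2 = sqrt(2*alpha/pi)
= sqrt(2 * 1.957 / pi)
= 1.116183
A = sqrt(1.116183)
= 1.0565

1.0565


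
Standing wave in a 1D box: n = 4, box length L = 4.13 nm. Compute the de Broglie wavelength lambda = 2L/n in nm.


lambda = 2L / n
= 2 * 4.13 / 4
= 8.26 / 4
= 2.065 nm

2.065


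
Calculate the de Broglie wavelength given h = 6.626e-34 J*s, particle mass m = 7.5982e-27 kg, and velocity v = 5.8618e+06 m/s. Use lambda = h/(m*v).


lambda = h / (m * v)
= 6.626e-34 / (7.5982e-27 * 5.8618e+06)
= 6.626e-34 / 4.4539e-20
= 1.4877e-14 m

1.4877e-14


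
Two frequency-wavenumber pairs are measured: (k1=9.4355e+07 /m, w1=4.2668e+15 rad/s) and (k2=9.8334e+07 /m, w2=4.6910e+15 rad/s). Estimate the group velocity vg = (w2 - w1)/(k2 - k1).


vg = (w2 - w1) / (k2 - k1)
= (4.6910e+15 - 4.2668e+15) / (9.8334e+07 - 9.4355e+07)
= 4.2420e+14 / 3.9790e+06
= 1.0661e+08 m/s

1.0661e+08


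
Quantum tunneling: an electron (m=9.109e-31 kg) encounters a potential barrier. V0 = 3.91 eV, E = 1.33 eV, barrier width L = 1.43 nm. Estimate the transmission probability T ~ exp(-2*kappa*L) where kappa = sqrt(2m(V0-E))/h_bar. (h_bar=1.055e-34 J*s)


V0 - E = 2.58 eV = 4.1332e-19 J
kappa = sqrt(2 * m * (V0-E)) / h_bar
= sqrt(2 * 9.109e-31 * 4.1332e-19) / 1.055e-34
= 8.2251e+09 /m
2*kappa*L = 2 * 8.2251e+09 * 1.43e-9
= 23.5237
T = exp(-23.5237) = 6.078565e-11

6.078565e-11


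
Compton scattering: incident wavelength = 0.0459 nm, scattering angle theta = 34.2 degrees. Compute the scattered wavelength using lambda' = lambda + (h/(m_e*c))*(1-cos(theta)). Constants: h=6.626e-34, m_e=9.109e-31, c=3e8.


Compton wavelength: h/(m_e*c) = 2.4247e-12 m
d_lambda = 2.4247e-12 * (1 - cos(34.2 deg))
= 2.4247e-12 * 0.172919
= 4.1928e-13 m = 0.000419 nm
lambda' = 0.0459 + 0.000419
= 0.046319 nm

0.046319


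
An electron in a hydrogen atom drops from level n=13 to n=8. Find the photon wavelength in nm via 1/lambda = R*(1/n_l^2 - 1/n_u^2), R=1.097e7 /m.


1/lambda = R * (1/n_l^2 - 1/n_u^2)
= 1.097e7 * (1/8^2 - 1/13^2)
= 1.097e7 * (0.015625 - 0.005917)
= 1.097e7 * 0.009708
= 1.0650e+05 /m
lambda = 1 / 1.0650e+05 = 9390.1116 nm

9390.1116


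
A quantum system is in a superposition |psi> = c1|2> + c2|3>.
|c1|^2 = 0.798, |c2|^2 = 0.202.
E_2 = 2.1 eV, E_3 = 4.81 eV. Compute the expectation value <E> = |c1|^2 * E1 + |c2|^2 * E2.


<E> = |c1|^2 * E1 + |c2|^2 * E2
= 0.798 * 2.1 + 0.202 * 4.81
= 1.6758 + 0.9716
= 2.6474 eV

2.6474


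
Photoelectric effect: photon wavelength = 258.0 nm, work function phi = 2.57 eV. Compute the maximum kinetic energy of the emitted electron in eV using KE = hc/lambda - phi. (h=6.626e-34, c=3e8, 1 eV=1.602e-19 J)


E_photon = hc / lambda
= (6.626e-34)(3e8) / (258.0e-9)
= 7.7047e-19 J
= 4.8094 eV
KE = E_photon - phi
= 4.8094 - 2.57
= 2.2394 eV

2.2394


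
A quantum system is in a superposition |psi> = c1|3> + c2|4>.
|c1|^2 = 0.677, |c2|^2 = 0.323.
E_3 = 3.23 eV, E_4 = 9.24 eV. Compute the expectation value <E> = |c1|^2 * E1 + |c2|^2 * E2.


<E> = |c1|^2 * E1 + |c2|^2 * E2
= 0.677 * 3.23 + 0.323 * 9.24
= 2.1867 + 2.9845
= 5.1712 eV

5.1712


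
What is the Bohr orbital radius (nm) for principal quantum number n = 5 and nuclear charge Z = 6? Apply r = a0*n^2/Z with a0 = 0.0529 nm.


r = a0 * n^2 / Z
= 0.0529 * 5^2 / 6
= 0.0529 * 25 / 6
= 0.2204 nm

0.2204


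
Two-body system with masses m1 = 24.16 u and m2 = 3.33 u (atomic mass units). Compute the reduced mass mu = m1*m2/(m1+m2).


mu = m1 * m2 / (m1 + m2)
= 24.16 * 3.33 / (24.16 + 3.33)
= 80.4528 / 27.49
= 2.9266 u

2.9266


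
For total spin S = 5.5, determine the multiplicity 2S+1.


Spin multiplicity = 2S + 1
= 2 * 5.5 + 1
= 11.0 + 1
= 12

12


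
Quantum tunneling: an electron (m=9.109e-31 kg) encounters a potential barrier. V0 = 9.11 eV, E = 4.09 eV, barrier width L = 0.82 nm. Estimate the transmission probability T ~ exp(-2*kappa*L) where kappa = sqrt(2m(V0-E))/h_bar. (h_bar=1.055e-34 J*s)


V0 - E = 5.02 eV = 8.0420e-19 J
kappa = sqrt(2 * m * (V0-E)) / h_bar
= sqrt(2 * 9.109e-31 * 8.0420e-19) / 1.055e-34
= 1.1473e+10 /m
2*kappa*L = 2 * 1.1473e+10 * 0.82e-9
= 18.8159
T = exp(-18.8159) = 6.735366e-09

6.735366e-09


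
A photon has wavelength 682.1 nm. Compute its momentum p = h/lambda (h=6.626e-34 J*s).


p = h / lambda
= 6.626e-34 / (682.1e-9)
= 6.626e-34 / 6.8210e-07
= 9.7141e-28 kg*m/s

9.7141e-28


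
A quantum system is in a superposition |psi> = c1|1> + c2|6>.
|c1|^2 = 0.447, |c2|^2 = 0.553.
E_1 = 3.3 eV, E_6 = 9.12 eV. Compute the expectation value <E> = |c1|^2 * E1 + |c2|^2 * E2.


<E> = |c1|^2 * E1 + |c2|^2 * E2
= 0.447 * 3.3 + 0.553 * 9.12
= 1.4751 + 5.0434
= 6.5185 eV

6.5185


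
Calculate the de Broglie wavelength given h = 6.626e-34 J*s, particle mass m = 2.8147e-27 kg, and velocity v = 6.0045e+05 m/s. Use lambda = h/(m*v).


lambda = h / (m * v)
= 6.626e-34 / (2.8147e-27 * 6.0045e+05)
= 6.626e-34 / 1.6901e-21
= 3.9205e-13 m

3.9205e-13


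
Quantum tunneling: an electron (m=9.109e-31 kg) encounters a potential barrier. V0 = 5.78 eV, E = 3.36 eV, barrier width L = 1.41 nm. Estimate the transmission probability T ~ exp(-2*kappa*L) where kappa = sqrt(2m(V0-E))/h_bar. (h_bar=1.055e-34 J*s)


V0 - E = 2.42 eV = 3.8768e-19 J
kappa = sqrt(2 * m * (V0-E)) / h_bar
= sqrt(2 * 9.109e-31 * 3.8768e-19) / 1.055e-34
= 7.9659e+09 /m
2*kappa*L = 2 * 7.9659e+09 * 1.41e-9
= 22.4639
T = exp(-22.4639) = 1.754021e-10

1.754021e-10


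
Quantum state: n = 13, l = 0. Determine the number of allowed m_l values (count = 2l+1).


m_l ranges from -l to +l in integer steps
So m_l goes from -0 to +0
Count = 2l + 1 = 2*0 + 1
= 1

1


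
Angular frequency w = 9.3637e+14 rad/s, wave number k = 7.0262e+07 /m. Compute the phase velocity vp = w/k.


vp = w / k
= 9.3637e+14 / 7.0262e+07
= 1.3327e+07 m/s

1.3327e+07


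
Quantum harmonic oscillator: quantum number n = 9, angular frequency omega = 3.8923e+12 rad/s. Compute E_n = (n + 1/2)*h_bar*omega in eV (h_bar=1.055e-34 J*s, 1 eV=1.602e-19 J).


E = (n + 1/2) * h_bar * omega
= (9 + 0.5) * 1.055e-34 * 3.8923e+12
= 9.5 * 4.1064e-22
= 3.9011e-21 J
= 0.0244 eV

0.0244


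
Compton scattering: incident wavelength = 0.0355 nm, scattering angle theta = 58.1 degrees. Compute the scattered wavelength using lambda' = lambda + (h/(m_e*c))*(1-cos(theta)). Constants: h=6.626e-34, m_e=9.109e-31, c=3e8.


Compton wavelength: h/(m_e*c) = 2.4247e-12 m
d_lambda = 2.4247e-12 * (1 - cos(58.1 deg))
= 2.4247e-12 * 0.471562
= 1.1434e-12 m = 0.001143 nm
lambda' = 0.0355 + 0.001143
= 0.036643 nm

0.036643


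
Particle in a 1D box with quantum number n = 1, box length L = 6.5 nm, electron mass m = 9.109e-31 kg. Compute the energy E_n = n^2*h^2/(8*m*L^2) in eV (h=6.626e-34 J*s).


E = n^2 * h^2 / (8 * m * L^2)
= 1^2 * (6.626e-34)^2 / (8 * 9.109e-31 * (6.5e-9)^2)
= 1 * 4.3904e-67 / (8 * 9.109e-31 * 4.2250e-17)
= 1.4260e-21 J
= 0.0089 eV

0.0089


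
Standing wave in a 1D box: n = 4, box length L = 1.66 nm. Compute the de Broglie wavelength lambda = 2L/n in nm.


lambda = 2L / n
= 2 * 1.66 / 4
= 3.32 / 4
= 0.83 nm

0.83


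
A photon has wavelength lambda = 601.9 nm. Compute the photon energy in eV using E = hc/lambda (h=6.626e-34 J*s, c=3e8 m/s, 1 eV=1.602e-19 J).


E = hc / lambda
= (6.626e-34)(3e8) / (601.9e-9)
= 1.9878e-25 / 6.0190e-07
= 3.3025e-19 J
Converting to eV: 3.3025e-19 / 1.602e-19
= 2.0615 eV

2.0615


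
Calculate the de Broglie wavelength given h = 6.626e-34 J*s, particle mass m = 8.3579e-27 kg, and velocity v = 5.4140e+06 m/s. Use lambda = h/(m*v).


lambda = h / (m * v)
= 6.626e-34 / (8.3579e-27 * 5.4140e+06)
= 6.626e-34 / 4.5250e-20
= 1.4643e-14 m

1.4643e-14


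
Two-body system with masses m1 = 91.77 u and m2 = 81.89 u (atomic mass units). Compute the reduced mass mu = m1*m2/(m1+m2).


mu = m1 * m2 / (m1 + m2)
= 91.77 * 81.89 / (91.77 + 81.89)
= 7515.0453 / 173.66
= 43.2745 u

43.2745


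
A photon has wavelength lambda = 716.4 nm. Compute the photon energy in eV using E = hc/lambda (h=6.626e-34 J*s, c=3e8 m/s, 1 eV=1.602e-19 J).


E = hc / lambda
= (6.626e-34)(3e8) / (716.4e-9)
= 1.9878e-25 / 7.1640e-07
= 2.7747e-19 J
Converting to eV: 2.7747e-19 / 1.602e-19
= 1.732 eV

1.732


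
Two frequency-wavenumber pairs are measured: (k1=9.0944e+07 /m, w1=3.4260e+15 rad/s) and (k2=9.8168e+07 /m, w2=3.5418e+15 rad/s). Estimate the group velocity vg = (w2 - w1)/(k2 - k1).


vg = (w2 - w1) / (k2 - k1)
= (3.5418e+15 - 3.4260e+15) / (9.8168e+07 - 9.0944e+07)
= 1.1580e+14 / 7.2240e+06
= 1.6030e+07 m/s

1.6030e+07


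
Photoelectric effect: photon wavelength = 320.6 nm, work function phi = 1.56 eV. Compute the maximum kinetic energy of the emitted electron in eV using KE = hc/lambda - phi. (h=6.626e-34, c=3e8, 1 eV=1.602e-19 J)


E_photon = hc / lambda
= (6.626e-34)(3e8) / (320.6e-9)
= 6.2002e-19 J
= 3.8703 eV
KE = E_photon - phi
= 3.8703 - 1.56
= 2.3103 eV

2.3103


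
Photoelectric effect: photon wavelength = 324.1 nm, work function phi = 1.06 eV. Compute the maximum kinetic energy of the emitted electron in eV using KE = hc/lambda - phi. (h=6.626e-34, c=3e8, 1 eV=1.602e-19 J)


E_photon = hc / lambda
= (6.626e-34)(3e8) / (324.1e-9)
= 6.1333e-19 J
= 3.8285 eV
KE = E_photon - phi
= 3.8285 - 1.06
= 2.7685 eV

2.7685


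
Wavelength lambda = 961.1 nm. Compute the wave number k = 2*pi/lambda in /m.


k = 2 * pi / lambda
= 6.2832 / (961.1e-9)
= 6.2832 / 9.6110e-07
= 6.5375e+06 /m

6.5375e+06


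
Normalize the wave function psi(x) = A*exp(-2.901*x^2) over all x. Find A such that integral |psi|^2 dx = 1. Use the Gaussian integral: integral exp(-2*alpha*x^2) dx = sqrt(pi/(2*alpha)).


integral |psi|^2 dx = A^2 * sqrt(pi/(2*alpha)) = 1
A^2 = sqrt(2*alpha/pi)
= sqrt(2 * 2.901 / pi)
= 1.358983
A = sqrt(1.358983)
= 1.1658

1.1658


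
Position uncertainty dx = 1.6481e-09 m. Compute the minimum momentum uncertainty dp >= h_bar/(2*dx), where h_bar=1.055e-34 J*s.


dp = h_bar / (2 * dx)
= 1.055e-34 / (2 * 1.6481e-09)
= 1.055e-34 / 3.2962e-09
= 3.2007e-26 kg*m/s

3.2007e-26


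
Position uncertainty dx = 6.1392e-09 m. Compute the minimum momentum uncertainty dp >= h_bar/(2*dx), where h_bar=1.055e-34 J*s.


dp = h_bar / (2 * dx)
= 1.055e-34 / (2 * 6.1392e-09)
= 1.055e-34 / 1.2278e-08
= 8.5923e-27 kg*m/s

8.5923e-27


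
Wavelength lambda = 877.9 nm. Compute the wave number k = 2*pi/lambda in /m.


k = 2 * pi / lambda
= 6.2832 / (877.9e-9)
= 6.2832 / 8.7790e-07
= 7.1571e+06 /m

7.1571e+06


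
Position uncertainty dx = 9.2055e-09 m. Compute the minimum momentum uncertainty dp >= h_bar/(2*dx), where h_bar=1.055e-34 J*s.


dp = h_bar / (2 * dx)
= 1.055e-34 / (2 * 9.2055e-09)
= 1.055e-34 / 1.8411e-08
= 5.7303e-27 kg*m/s

5.7303e-27


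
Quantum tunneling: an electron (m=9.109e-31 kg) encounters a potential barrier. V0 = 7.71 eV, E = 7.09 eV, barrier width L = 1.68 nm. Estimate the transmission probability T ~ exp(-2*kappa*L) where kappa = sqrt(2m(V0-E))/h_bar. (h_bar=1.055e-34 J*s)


V0 - E = 0.62 eV = 9.9324e-20 J
kappa = sqrt(2 * m * (V0-E)) / h_bar
= sqrt(2 * 9.109e-31 * 9.9324e-20) / 1.055e-34
= 4.0320e+09 /m
2*kappa*L = 2 * 4.0320e+09 * 1.68e-9
= 13.5477
T = exp(-13.5477) = 1.307153e-06

1.307153e-06


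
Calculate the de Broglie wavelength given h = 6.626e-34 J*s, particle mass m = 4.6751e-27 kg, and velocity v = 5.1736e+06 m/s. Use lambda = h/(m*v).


lambda = h / (m * v)
= 6.626e-34 / (4.6751e-27 * 5.1736e+06)
= 6.626e-34 / 2.4187e-20
= 2.7395e-14 m

2.7395e-14


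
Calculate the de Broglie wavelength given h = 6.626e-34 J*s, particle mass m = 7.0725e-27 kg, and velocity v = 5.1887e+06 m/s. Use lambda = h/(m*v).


lambda = h / (m * v)
= 6.626e-34 / (7.0725e-27 * 5.1887e+06)
= 6.626e-34 / 3.6697e-20
= 1.8056e-14 m

1.8056e-14


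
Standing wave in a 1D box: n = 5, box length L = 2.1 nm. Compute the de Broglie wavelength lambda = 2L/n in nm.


lambda = 2L / n
= 2 * 2.1 / 5
= 4.2 / 5
= 0.84 nm

0.84


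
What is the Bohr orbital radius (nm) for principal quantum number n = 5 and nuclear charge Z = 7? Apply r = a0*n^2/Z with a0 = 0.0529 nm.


r = a0 * n^2 / Z
= 0.0529 * 5^2 / 7
= 0.0529 * 25 / 7
= 0.1889 nm

0.1889


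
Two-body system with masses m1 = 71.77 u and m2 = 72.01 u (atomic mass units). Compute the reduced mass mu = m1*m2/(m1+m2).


mu = m1 * m2 / (m1 + m2)
= 71.77 * 72.01 / (71.77 + 72.01)
= 5168.1577 / 143.78
= 35.9449 u

35.9449


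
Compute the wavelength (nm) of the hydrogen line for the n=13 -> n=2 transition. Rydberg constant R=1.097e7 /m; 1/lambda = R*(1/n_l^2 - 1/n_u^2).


1/lambda = R * (1/n_l^2 - 1/n_u^2)
= 1.097e7 * (1/2^2 - 1/13^2)
= 1.097e7 * (0.25 - 0.005917)
= 1.097e7 * 0.244083
= 2.6776e+06 /m
lambda = 1 / 2.6776e+06 = 373.4703 nm

373.4703


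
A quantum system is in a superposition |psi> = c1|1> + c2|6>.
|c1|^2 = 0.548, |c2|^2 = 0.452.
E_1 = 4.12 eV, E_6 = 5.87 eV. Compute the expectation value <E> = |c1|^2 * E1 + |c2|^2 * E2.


<E> = |c1|^2 * E1 + |c2|^2 * E2
= 0.548 * 4.12 + 0.452 * 5.87
= 2.2578 + 2.6532
= 4.911 eV

4.911


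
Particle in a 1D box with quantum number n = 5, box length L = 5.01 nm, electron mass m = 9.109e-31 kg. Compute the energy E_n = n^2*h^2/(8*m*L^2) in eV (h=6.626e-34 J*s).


E = n^2 * h^2 / (8 * m * L^2)
= 5^2 * (6.626e-34)^2 / (8 * 9.109e-31 * (5.01e-9)^2)
= 25 * 4.3904e-67 / (8 * 9.109e-31 * 2.5100e-17)
= 6.0008e-20 J
= 0.3746 eV

0.3746


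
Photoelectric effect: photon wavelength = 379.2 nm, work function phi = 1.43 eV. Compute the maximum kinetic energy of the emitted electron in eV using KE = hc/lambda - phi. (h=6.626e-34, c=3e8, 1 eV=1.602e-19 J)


E_photon = hc / lambda
= (6.626e-34)(3e8) / (379.2e-9)
= 5.2421e-19 J
= 3.2722 eV
KE = E_photon - phi
= 3.2722 - 1.43
= 1.8422 eV

1.8422


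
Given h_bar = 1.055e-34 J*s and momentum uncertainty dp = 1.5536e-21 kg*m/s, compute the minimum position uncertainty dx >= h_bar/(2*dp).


dx = h_bar / (2 * dp)
= 1.055e-34 / (2 * 1.5536e-21)
= 1.055e-34 / 3.1072e-21
= 3.3953e-14 m

3.3953e-14


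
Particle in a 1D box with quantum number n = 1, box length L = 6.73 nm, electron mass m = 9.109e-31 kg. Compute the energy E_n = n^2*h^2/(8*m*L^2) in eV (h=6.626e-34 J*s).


E = n^2 * h^2 / (8 * m * L^2)
= 1^2 * (6.626e-34)^2 / (8 * 9.109e-31 * (6.73e-9)^2)
= 1 * 4.3904e-67 / (8 * 9.109e-31 * 4.5293e-17)
= 1.3302e-21 J
= 0.0083 eV

0.0083


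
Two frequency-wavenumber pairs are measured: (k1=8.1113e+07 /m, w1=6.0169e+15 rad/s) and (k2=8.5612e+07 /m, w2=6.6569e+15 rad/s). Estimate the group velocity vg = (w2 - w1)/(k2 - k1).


vg = (w2 - w1) / (k2 - k1)
= (6.6569e+15 - 6.0169e+15) / (8.5612e+07 - 8.1113e+07)
= 6.4000e+14 / 4.4990e+06
= 1.4225e+08 m/s

1.4225e+08


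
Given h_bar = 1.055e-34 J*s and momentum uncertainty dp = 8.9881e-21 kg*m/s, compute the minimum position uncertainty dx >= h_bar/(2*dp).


dx = h_bar / (2 * dp)
= 1.055e-34 / (2 * 8.9881e-21)
= 1.055e-34 / 1.7976e-20
= 5.8689e-15 m

5.8689e-15


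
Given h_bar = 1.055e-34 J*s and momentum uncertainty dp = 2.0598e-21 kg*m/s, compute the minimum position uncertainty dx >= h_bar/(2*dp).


dx = h_bar / (2 * dp)
= 1.055e-34 / (2 * 2.0598e-21)
= 1.055e-34 / 4.1196e-21
= 2.5609e-14 m

2.5609e-14


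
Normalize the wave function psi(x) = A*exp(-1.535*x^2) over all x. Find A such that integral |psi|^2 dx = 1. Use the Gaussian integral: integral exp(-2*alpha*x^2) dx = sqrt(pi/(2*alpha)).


integral |psi|^2 dx = A^2 * sqrt(pi/(2*alpha)) = 1
A^2 = sqrt(2*alpha/pi)
= sqrt(2 * 1.535 / pi)
= 0.98854
A = sqrt(0.98854)
= 0.9943

0.9943


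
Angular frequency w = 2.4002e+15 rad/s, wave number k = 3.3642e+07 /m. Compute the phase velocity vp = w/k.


vp = w / k
= 2.4002e+15 / 3.3642e+07
= 7.1345e+07 m/s

7.1345e+07


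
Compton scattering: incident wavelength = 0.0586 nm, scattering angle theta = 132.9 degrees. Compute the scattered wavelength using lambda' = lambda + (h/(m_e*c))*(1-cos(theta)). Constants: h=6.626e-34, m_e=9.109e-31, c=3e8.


Compton wavelength: h/(m_e*c) = 2.4247e-12 m
d_lambda = 2.4247e-12 * (1 - cos(132.9 deg))
= 2.4247e-12 * 1.680721
= 4.0753e-12 m = 0.004075 nm
lambda' = 0.0586 + 0.004075
= 0.062675 nm

0.062675


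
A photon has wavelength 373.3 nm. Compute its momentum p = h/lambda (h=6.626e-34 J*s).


p = h / lambda
= 6.626e-34 / (373.3e-9)
= 6.626e-34 / 3.7330e-07
= 1.7750e-27 kg*m/s

1.7750e-27


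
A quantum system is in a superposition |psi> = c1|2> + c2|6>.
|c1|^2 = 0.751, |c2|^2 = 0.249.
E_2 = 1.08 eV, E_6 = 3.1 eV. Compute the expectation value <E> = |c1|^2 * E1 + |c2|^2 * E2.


<E> = |c1|^2 * E1 + |c2|^2 * E2
= 0.751 * 1.08 + 0.249 * 3.1
= 0.8111 + 0.7719
= 1.583 eV

1.583


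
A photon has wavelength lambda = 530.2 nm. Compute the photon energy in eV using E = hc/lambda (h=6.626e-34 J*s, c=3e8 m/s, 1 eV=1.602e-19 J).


E = hc / lambda
= (6.626e-34)(3e8) / (530.2e-9)
= 1.9878e-25 / 5.3020e-07
= 3.7492e-19 J
Converting to eV: 3.7492e-19 / 1.602e-19
= 2.3403 eV

2.3403


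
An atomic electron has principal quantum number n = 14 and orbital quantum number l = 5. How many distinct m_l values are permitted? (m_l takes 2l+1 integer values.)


m_l ranges from -l to +l in integer steps
So m_l goes from -5 to +5
Count = 2l + 1 = 2*5 + 1
= 11

11


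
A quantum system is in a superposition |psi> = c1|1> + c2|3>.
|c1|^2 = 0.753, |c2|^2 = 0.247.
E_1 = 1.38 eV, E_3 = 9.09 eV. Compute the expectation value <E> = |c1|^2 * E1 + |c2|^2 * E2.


<E> = |c1|^2 * E1 + |c2|^2 * E2
= 0.753 * 1.38 + 0.247 * 9.09
= 1.0391 + 2.2452
= 3.2844 eV

3.2844


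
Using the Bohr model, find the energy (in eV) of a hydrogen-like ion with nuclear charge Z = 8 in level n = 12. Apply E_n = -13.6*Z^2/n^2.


E_n = -13.6 * Z^2 / n^2
= -13.6 * 8^2 / 12^2
= -13.6 * 64 / 144
= -6.0444 eV

-6.0444


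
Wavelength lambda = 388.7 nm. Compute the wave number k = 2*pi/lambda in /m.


k = 2 * pi / lambda
= 6.2832 / (388.7e-9)
= 6.2832 / 3.8870e-07
= 1.6165e+07 /m

1.6165e+07


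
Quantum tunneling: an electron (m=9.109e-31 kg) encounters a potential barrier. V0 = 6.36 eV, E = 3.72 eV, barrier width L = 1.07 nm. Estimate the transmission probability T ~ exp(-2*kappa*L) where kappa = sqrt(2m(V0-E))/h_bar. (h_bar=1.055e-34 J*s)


V0 - E = 2.64 eV = 4.2293e-19 J
kappa = sqrt(2 * m * (V0-E)) / h_bar
= sqrt(2 * 9.109e-31 * 4.2293e-19) / 1.055e-34
= 8.3201e+09 /m
2*kappa*L = 2 * 8.3201e+09 * 1.07e-9
= 17.8051
T = exp(-17.8051) = 1.850696e-08

1.850696e-08


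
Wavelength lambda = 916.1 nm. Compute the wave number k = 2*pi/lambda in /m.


k = 2 * pi / lambda
= 6.2832 / (916.1e-9)
= 6.2832 / 9.1610e-07
= 6.8586e+06 /m

6.8586e+06


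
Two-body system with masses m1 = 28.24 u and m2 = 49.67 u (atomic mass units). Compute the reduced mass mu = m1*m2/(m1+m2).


mu = m1 * m2 / (m1 + m2)
= 28.24 * 49.67 / (28.24 + 49.67)
= 1402.6808 / 77.91
= 18.0039 u

18.0039


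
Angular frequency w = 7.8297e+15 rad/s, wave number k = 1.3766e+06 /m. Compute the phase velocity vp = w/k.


vp = w / k
= 7.8297e+15 / 1.3766e+06
= 5.6877e+09 m/s

5.6877e+09


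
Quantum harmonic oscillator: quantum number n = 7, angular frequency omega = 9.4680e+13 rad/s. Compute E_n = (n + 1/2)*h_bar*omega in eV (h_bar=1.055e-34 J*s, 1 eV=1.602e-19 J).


E = (n + 1/2) * h_bar * omega
= (7 + 0.5) * 1.055e-34 * 9.4680e+13
= 7.5 * 9.9887e-21
= 7.4916e-20 J
= 0.4676 eV

0.4676


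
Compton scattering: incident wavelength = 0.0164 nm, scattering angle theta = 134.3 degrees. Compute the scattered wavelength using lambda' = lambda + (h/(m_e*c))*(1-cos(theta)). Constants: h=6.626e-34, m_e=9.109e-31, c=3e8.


Compton wavelength: h/(m_e*c) = 2.4247e-12 m
d_lambda = 2.4247e-12 * (1 - cos(134.3 deg))
= 2.4247e-12 * 1.698415
= 4.1182e-12 m = 0.004118 nm
lambda' = 0.0164 + 0.004118
= 0.020518 nm

0.020518


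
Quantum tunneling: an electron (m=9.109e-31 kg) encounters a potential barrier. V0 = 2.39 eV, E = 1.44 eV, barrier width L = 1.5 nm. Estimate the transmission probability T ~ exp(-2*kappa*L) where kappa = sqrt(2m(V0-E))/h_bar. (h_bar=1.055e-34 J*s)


V0 - E = 0.95 eV = 1.5219e-19 J
kappa = sqrt(2 * m * (V0-E)) / h_bar
= sqrt(2 * 9.109e-31 * 1.5219e-19) / 1.055e-34
= 4.9910e+09 /m
2*kappa*L = 2 * 4.9910e+09 * 1.5e-9
= 14.9731
T = exp(-14.9731) = 3.142376e-07

3.142376e-07


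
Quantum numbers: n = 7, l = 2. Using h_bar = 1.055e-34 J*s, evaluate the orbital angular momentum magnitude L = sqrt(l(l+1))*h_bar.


L = sqrt(l*(l+1)) * h_bar
= sqrt(2 * 3) * 1.055e-34
= sqrt(6) * 1.055e-34
= 2.4495 * 1.055e-34
= 2.5842e-34 J*s

2.5842e-34


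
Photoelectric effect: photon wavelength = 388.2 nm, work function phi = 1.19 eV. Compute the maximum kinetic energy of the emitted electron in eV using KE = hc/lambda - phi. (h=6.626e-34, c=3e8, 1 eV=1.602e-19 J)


E_photon = hc / lambda
= (6.626e-34)(3e8) / (388.2e-9)
= 5.1206e-19 J
= 3.1964 eV
KE = E_photon - phi
= 3.1964 - 1.19
= 2.0064 eV

2.0064


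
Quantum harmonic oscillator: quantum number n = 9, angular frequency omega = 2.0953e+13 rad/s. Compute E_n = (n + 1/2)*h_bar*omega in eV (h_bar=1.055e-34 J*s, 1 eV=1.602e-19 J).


E = (n + 1/2) * h_bar * omega
= (9 + 0.5) * 1.055e-34 * 2.0953e+13
= 9.5 * 2.2105e-21
= 2.1000e-20 J
= 0.1311 eV

0.1311


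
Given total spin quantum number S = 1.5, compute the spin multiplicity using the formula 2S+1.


Spin multiplicity = 2S + 1
= 2 * 1.5 + 1
= 3.0 + 1
= 4

4


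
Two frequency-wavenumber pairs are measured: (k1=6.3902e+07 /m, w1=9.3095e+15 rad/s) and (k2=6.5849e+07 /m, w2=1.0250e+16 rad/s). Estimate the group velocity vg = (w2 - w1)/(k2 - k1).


vg = (w2 - w1) / (k2 - k1)
= (1.0250e+16 - 9.3095e+15) / (6.5849e+07 - 6.3902e+07)
= 9.4050e+14 / 1.9470e+06
= 4.8305e+08 m/s

4.8305e+08


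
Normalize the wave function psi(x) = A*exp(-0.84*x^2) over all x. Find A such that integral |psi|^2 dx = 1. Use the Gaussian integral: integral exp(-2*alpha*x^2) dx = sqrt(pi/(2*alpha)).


integral |psi|^2 dx = A^2 * sqrt(pi/(2*alpha)) = 1
A^2 = sqrt(2*alpha/pi)
= sqrt(2 * 0.84 / pi)
= 0.731273
A = sqrt(0.731273)
= 0.8551

0.8551


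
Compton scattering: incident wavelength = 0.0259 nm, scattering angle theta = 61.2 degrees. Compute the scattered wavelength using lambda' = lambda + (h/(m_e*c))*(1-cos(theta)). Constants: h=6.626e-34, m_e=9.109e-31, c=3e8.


Compton wavelength: h/(m_e*c) = 2.4247e-12 m
d_lambda = 2.4247e-12 * (1 - cos(61.2 deg))
= 2.4247e-12 * 0.518246
= 1.2566e-12 m = 0.001257 nm
lambda' = 0.0259 + 0.001257
= 0.027157 nm

0.027157


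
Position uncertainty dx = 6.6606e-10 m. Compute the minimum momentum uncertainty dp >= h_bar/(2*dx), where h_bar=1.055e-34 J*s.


dp = h_bar / (2 * dx)
= 1.055e-34 / (2 * 6.6606e-10)
= 1.055e-34 / 1.3321e-09
= 7.9197e-26 kg*m/s

7.9197e-26


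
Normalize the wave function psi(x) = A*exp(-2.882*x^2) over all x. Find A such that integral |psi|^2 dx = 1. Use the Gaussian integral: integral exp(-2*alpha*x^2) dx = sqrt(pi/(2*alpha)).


integral |psi|^2 dx = A^2 * sqrt(pi/(2*alpha)) = 1
A^2 = sqrt(2*alpha/pi)
= sqrt(2 * 2.882 / pi)
= 1.354525
A = sqrt(1.354525)
= 1.1638

1.1638


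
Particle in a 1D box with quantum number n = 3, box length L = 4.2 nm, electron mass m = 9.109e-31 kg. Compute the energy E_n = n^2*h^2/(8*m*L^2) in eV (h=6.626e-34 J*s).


E = n^2 * h^2 / (8 * m * L^2)
= 3^2 * (6.626e-34)^2 / (8 * 9.109e-31 * (4.2e-9)^2)
= 9 * 4.3904e-67 / (8 * 9.109e-31 * 1.7640e-17)
= 3.0739e-20 J
= 0.1919 eV

0.1919


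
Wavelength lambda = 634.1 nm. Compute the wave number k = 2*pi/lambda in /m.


k = 2 * pi / lambda
= 6.2832 / (634.1e-9)
= 6.2832 / 6.3410e-07
= 9.9088e+06 /m

9.9088e+06


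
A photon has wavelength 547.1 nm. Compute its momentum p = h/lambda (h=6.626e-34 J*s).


p = h / lambda
= 6.626e-34 / (547.1e-9)
= 6.626e-34 / 5.4710e-07
= 1.2111e-27 kg*m/s

1.2111e-27


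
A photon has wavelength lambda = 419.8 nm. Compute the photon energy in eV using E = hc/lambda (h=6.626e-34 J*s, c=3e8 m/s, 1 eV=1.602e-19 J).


E = hc / lambda
= (6.626e-34)(3e8) / (419.8e-9)
= 1.9878e-25 / 4.1980e-07
= 4.7351e-19 J
Converting to eV: 4.7351e-19 / 1.602e-19
= 2.9558 eV

2.9558


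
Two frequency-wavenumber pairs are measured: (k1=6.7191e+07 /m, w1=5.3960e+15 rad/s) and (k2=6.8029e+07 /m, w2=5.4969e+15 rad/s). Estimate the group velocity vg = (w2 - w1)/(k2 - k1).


vg = (w2 - w1) / (k2 - k1)
= (5.4969e+15 - 5.3960e+15) / (6.8029e+07 - 6.7191e+07)
= 1.0090e+14 / 8.3800e+05
= 1.2041e+08 m/s

1.2041e+08


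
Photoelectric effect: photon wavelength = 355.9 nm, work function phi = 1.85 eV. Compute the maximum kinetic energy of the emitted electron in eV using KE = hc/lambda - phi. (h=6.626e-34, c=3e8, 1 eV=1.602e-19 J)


E_photon = hc / lambda
= (6.626e-34)(3e8) / (355.9e-9)
= 5.5853e-19 J
= 3.4864 eV
KE = E_photon - phi
= 3.4864 - 1.85
= 1.6364 eV

1.6364


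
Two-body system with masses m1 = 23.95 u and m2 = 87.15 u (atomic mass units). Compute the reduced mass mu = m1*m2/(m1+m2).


mu = m1 * m2 / (m1 + m2)
= 23.95 * 87.15 / (23.95 + 87.15)
= 2087.2425 / 111.1
= 18.7871 u

18.7871


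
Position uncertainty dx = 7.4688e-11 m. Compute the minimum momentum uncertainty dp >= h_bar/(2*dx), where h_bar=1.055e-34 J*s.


dp = h_bar / (2 * dx)
= 1.055e-34 / (2 * 7.4688e-11)
= 1.055e-34 / 1.4938e-10
= 7.0627e-25 kg*m/s

7.0627e-25


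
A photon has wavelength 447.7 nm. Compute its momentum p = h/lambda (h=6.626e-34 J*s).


p = h / lambda
= 6.626e-34 / (447.7e-9)
= 6.626e-34 / 4.4770e-07
= 1.4800e-27 kg*m/s

1.4800e-27


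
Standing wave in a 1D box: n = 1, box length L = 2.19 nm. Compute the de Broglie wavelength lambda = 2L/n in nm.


lambda = 2L / n
= 2 * 2.19 / 1
= 4.38 / 1
= 4.38 nm

4.38


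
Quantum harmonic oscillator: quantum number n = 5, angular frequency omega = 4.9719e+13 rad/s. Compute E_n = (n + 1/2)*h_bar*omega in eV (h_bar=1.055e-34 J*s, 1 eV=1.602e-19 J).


E = (n + 1/2) * h_bar * omega
= (5 + 0.5) * 1.055e-34 * 4.9719e+13
= 5.5 * 5.2454e-21
= 2.8849e-20 J
= 0.1801 eV

0.1801


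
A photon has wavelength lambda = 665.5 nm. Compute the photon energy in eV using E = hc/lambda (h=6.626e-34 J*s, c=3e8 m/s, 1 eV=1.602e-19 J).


E = hc / lambda
= (6.626e-34)(3e8) / (665.5e-9)
= 1.9878e-25 / 6.6550e-07
= 2.9869e-19 J
Converting to eV: 2.9869e-19 / 1.602e-19
= 1.8645 eV

1.8645


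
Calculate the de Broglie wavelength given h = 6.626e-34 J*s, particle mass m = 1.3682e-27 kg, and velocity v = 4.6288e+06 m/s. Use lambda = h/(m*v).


lambda = h / (m * v)
= 6.626e-34 / (1.3682e-27 * 4.6288e+06)
= 6.626e-34 / 6.3331e-21
= 1.0462e-13 m

1.0462e-13


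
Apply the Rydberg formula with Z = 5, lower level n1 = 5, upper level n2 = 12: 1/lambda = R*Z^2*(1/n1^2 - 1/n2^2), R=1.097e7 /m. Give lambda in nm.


1/lambda = R * Z^2 * (1/n1^2 - 1/n2^2)
= 1.097e7 * 5^2 * (1/5^2 - 1/12^2)
= 1.097e7 * 25 * (0.04 - 0.006944)
= 9.0655e+06 /m
lambda = 1 / 9.0655e+06
= 110.3085 nm

110.3085


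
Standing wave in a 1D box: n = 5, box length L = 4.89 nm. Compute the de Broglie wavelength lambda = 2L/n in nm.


lambda = 2L / n
= 2 * 4.89 / 5
= 9.78 / 5
= 1.956 nm

1.956


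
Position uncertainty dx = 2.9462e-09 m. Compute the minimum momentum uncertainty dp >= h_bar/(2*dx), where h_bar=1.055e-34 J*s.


dp = h_bar / (2 * dx)
= 1.055e-34 / (2 * 2.9462e-09)
= 1.055e-34 / 5.8924e-09
= 1.7904e-26 kg*m/s

1.7904e-26


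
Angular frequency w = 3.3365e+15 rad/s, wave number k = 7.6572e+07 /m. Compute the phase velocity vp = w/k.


vp = w / k
= 3.3365e+15 / 7.6572e+07
= 4.3573e+07 m/s

4.3573e+07


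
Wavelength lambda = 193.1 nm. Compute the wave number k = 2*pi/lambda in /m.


k = 2 * pi / lambda
= 6.2832 / (193.1e-9)
= 6.2832 / 1.9310e-07
= 3.2539e+07 /m

3.2539e+07


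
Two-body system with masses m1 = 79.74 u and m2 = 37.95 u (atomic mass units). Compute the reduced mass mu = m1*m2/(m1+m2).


mu = m1 * m2 / (m1 + m2)
= 79.74 * 37.95 / (79.74 + 37.95)
= 3026.133 / 117.69
= 25.7127 u

25.7127


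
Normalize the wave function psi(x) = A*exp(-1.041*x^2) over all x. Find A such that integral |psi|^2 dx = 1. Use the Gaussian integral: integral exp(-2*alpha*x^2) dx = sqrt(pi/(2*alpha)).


integral |psi|^2 dx = A^2 * sqrt(pi/(2*alpha)) = 1
A^2 = sqrt(2*alpha/pi)
= sqrt(2 * 1.041 / pi)
= 0.814077
A = sqrt(0.814077)
= 0.9023

0.9023


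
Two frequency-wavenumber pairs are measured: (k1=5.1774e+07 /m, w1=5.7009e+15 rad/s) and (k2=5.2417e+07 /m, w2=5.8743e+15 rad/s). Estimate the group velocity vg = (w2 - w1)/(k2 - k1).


vg = (w2 - w1) / (k2 - k1)
= (5.8743e+15 - 5.7009e+15) / (5.2417e+07 - 5.1774e+07)
= 1.7340e+14 / 6.4300e+05
= 2.6967e+08 m/s

2.6967e+08


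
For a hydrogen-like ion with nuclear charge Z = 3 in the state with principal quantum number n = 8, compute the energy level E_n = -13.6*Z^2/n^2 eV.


E_n = -13.6 * Z^2 / n^2
= -13.6 * 3^2 / 8^2
= -13.6 * 9 / 64
= -1.9125 eV

-1.9125


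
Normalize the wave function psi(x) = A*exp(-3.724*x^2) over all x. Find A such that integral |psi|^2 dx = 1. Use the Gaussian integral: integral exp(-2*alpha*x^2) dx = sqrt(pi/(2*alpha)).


integral |psi|^2 dx = A^2 * sqrt(pi/(2*alpha)) = 1
A^2 = sqrt(2*alpha/pi)
= sqrt(2 * 3.724 / pi)
= 1.539731
A = sqrt(1.539731)
= 1.2409

1.2409


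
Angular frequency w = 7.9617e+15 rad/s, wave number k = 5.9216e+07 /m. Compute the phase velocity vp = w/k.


vp = w / k
= 7.9617e+15 / 5.9216e+07
= 1.3445e+08 m/s

1.3445e+08


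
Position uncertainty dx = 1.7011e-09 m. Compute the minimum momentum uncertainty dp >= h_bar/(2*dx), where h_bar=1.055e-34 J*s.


dp = h_bar / (2 * dx)
= 1.055e-34 / (2 * 1.7011e-09)
= 1.055e-34 / 3.4022e-09
= 3.1009e-26 kg*m/s

3.1009e-26


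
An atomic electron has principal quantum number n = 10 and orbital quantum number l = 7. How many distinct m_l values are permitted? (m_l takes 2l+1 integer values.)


m_l ranges from -l to +l in integer steps
So m_l goes from -7 to +7
Count = 2l + 1 = 2*7 + 1
= 15

15


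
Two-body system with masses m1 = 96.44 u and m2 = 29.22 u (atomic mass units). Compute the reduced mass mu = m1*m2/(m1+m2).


mu = m1 * m2 / (m1 + m2)
= 96.44 * 29.22 / (96.44 + 29.22)
= 2817.9768 / 125.66
= 22.4254 u

22.4254


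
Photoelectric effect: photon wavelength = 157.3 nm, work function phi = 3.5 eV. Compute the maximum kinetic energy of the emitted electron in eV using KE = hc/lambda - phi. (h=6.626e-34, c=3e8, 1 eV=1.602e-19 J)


E_photon = hc / lambda
= (6.626e-34)(3e8) / (157.3e-9)
= 1.2637e-18 J
= 7.8883 eV
KE = E_photon - phi
= 7.8883 - 3.5
= 4.3883 eV

4.3883


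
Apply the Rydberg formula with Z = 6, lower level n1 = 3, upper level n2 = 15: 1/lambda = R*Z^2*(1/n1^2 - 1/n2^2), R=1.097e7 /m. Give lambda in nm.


1/lambda = R * Z^2 * (1/n1^2 - 1/n2^2)
= 1.097e7 * 6^2 * (1/3^2 - 1/15^2)
= 1.097e7 * 36 * (0.111111 - 0.004444)
= 4.2125e+07 /m
lambda = 1 / 4.2125e+07
= 23.739 nm

23.739


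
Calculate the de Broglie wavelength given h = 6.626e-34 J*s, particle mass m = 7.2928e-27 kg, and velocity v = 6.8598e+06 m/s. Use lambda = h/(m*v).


lambda = h / (m * v)
= 6.626e-34 / (7.2928e-27 * 6.8598e+06)
= 6.626e-34 / 5.0027e-20
= 1.3245e-14 m

1.3245e-14


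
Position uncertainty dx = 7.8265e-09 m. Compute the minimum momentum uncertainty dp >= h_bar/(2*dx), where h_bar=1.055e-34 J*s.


dp = h_bar / (2 * dx)
= 1.055e-34 / (2 * 7.8265e-09)
= 1.055e-34 / 1.5653e-08
= 6.7399e-27 kg*m/s

6.7399e-27


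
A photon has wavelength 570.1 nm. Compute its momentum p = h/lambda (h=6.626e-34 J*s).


p = h / lambda
= 6.626e-34 / (570.1e-9)
= 6.626e-34 / 5.7010e-07
= 1.1623e-27 kg*m/s

1.1623e-27


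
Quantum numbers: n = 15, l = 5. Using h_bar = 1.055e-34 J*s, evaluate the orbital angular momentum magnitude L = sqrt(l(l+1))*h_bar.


L = sqrt(l*(l+1)) * h_bar
= sqrt(5 * 6) * 1.055e-34
= sqrt(30) * 1.055e-34
= 5.4772 * 1.055e-34
= 5.7785e-34 J*s

5.7785e-34


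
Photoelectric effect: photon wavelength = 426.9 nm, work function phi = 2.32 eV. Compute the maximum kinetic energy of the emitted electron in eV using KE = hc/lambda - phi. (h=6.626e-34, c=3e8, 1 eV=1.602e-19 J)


E_photon = hc / lambda
= (6.626e-34)(3e8) / (426.9e-9)
= 4.6564e-19 J
= 2.9066 eV
KE = E_photon - phi
= 2.9066 - 2.32
= 0.5866 eV

0.5866


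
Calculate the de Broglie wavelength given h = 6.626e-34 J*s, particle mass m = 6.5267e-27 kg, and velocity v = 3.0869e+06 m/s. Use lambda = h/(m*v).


lambda = h / (m * v)
= 6.626e-34 / (6.5267e-27 * 3.0869e+06)
= 6.626e-34 / 2.0147e-20
= 3.2888e-14 m

3.2888e-14


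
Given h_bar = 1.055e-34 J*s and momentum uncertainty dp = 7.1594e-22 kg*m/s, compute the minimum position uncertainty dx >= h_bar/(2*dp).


dx = h_bar / (2 * dp)
= 1.055e-34 / (2 * 7.1594e-22)
= 1.055e-34 / 1.4319e-21
= 7.3679e-14 m

7.3679e-14


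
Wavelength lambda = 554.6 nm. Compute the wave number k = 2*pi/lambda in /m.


k = 2 * pi / lambda
= 6.2832 / (554.6e-9)
= 6.2832 / 5.5460e-07
= 1.1329e+07 /m

1.1329e+07
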